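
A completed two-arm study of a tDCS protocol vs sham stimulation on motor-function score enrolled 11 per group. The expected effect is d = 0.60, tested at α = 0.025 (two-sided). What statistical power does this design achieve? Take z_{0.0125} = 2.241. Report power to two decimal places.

power ≈ 0.20

For two equal groups, power = Φ(d·√(n/2) − z_{α/2}).
d·√(n/2) = 0.60 × √(11/2) = 0.60 × 2.345 = 1.407.
z_β = 1.407 − 2.241 = -0.834.
Power = Φ(-0.834) = 0.202.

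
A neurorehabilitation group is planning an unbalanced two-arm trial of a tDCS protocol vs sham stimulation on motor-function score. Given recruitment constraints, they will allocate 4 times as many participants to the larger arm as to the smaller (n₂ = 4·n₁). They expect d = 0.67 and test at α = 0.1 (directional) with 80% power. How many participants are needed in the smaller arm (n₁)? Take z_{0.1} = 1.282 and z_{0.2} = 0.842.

n₁ = 13

With allocation ratio k = n₂/n₁ = 4, Var(x̄₁−x̄₂) = σ²(1/n₁ + 1/(k·n₁)) = σ²·(k+1)/(k·n₁).
So n₁ = (1 + 1/k)·((z_{α} + z_β)/d)² = 1.250 × (2.124/0.67)².
n₁ = 1.250 × 10.05 = 12.6.
Round up: n₁ = 13, giving n₂ = 4 × 13 = 52.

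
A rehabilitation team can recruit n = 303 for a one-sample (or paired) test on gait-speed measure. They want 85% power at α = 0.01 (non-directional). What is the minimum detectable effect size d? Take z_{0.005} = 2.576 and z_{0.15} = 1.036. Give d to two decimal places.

d_min ≈ 0.21

For a single sample (or paired design) of n = 303: d_min = (z_{α/2} + z_β)/√n.
z-sum = 2.576 + 1.036 = 3.612.
d_min = 3.612 / √303 = 3.612 / 17.407 = 0.208.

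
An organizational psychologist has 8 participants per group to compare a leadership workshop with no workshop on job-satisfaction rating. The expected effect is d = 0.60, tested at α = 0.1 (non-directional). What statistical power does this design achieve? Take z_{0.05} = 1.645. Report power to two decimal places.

For two equal groups, power = Φ(d·√(n/2) − z_{α/2}).
d·√(n/2) = 0.60 × √(8/2) = 0.60 × 2.000 = 1.200.
z_β = 1.200 − 1.645 = -0.445.
Power = Φ(-0.445) = 0.328.

power ≈ 0.33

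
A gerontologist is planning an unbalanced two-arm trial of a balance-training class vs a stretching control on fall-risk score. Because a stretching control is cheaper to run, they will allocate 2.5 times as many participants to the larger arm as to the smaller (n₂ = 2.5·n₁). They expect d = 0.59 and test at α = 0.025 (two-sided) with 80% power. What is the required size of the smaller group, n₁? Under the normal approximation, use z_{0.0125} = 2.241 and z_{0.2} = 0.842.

n₁ = 39

With allocation ratio k = n₂/n₁ = 2.5, Var(x̄₁−x̄₂) = σ²(1/n₁ + 1/(k·n₁)) = σ²·(k+1)/(k·n₁).
So n₁ = (1 + 1/k)·((z_{α/2} + z_β)/d)² = 1.400 × (3.083/0.59)².
n₁ = 1.400 × 27.31 = 38.2.
Round up: n₁ = 39, giving n₂ = ⌈2.5 × 39⌉ = ⌈97.5⌉ = 98.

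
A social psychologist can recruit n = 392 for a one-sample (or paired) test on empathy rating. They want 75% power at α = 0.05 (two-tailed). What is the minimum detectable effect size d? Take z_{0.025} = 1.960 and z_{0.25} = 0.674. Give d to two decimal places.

For a single sample (or paired design) of n = 392: d_min = (z_{α/2} + z_β)/√n.
z-sum = 1.960 + 0.674 = 2.634.
d_min = 2.634 / √392 = 2.634 / 19.799 = 0.133.

d_min ≈ 0.13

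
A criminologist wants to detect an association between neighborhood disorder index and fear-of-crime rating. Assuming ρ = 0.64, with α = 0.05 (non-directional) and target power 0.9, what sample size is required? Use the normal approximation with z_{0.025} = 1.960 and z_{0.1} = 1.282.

Fisher's z: C = ½·ln((1+r)/(1−r)) = ½·ln(4.5556) = 0.7582.
n = ((z_{α/2} + z_β)/C)² + 3.
(1.960 + 1.282) / 0.7582 = 3.242 / 0.7582 = 4.276.
n = 4.276² + 3 = 18.28 + 3 = 21.3.
Round up.

n = 22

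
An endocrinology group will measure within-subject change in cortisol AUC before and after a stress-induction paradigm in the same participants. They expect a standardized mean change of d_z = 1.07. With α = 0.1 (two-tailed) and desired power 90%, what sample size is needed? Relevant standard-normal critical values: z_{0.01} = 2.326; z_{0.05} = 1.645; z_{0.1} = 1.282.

n = 8 pairs

For a paired (one-sample on differences) test: n = ((z_{α/2} + z_β) / d)².
z_{α/2} + z_β = 1.645 + 1.282 = 2.927.
n = (2.927 / 1.07)² = 2.736² = 7.48.
Round up.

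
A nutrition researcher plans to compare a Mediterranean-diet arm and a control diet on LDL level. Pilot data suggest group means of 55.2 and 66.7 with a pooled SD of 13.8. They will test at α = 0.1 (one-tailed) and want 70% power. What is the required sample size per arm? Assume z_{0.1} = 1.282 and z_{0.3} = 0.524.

Cohen's d = |M₁ − M₂| / SD_pooled = |55.2 − 66.7| / 13.8 = 11.5 / 13.8 = 0.833.
For two independent groups with equal n: n = 2·((z_{α} + z_β) / d)².
z_{α} + z_β = 1.282 + 0.524 = 1.806.
n = 2 × (1.806 / 0.833)² = 2 × 2.168² = 2 × 4.70 = 9.4.
Round up to the next whole participant.

n = 10 per group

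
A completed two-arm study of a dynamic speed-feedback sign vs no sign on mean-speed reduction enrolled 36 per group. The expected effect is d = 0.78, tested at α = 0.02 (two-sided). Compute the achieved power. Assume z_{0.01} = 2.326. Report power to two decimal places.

power ≈ 0.84

For two equal groups, power = Φ(d·√(n/2) − z_{α/2}).
d·√(n/2) = 0.78 × √(36/2) = 0.78 × 4.243 = 3.309.
z_β = 3.309 − 2.326 = 0.983.
Power = Φ(0.983) = 0.837.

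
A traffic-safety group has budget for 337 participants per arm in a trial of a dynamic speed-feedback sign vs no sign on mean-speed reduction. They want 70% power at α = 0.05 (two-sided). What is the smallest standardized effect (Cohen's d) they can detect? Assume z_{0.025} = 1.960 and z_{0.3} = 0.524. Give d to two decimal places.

d_min ≈ 0.19

For two independent groups of n = 337 each: d_min = (z_{α/2} + z_β)·√(2/n).
z-sum = 1.960 + 0.524 = 2.484.
d_min = 2.484 × √(2/337) = 2.484 × 0.0770 = 0.191.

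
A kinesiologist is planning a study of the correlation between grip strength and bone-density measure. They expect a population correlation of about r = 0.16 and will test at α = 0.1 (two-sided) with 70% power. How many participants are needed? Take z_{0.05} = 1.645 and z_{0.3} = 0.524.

Fisher's z: C = ½·ln((1+r)/(1−r)) = ½·ln(1.3810) = 0.1614.
n = ((z_{α/2} + z_β)/C)² + 3.
(1.645 + 0.524) / 0.1614 = 2.169 / 0.1614 = 13.439.
n = 13.439² + 3 = 180.60 + 3 = 183.6.
Round up.

n = 184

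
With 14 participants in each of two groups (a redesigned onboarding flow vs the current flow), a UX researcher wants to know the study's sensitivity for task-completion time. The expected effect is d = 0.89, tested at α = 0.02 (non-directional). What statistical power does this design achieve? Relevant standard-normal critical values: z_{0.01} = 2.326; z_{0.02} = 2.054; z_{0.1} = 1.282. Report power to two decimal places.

power ≈ 0.51

For two equal groups, power = Φ(d·√(n/2) − z_{α/2}).
d·√(n/2) = 0.89 × √(14/2) = 0.89 × 2.646 = 2.355.
z_β = 2.355 − 2.326 = 0.029.
Power = Φ(0.029) = 0.511.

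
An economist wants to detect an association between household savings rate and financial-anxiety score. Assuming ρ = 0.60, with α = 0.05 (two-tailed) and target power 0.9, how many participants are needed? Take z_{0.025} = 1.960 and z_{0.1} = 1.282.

Fisher's z: C = ½·ln((1+r)/(1−r)) = ½·ln(4.0000) = 0.6931.
n = ((z_{α/2} + z_β)/C)² + 3.
(1.960 + 1.282) / 0.6931 = 3.242 / 0.6931 = 4.678.
n = 4.678² + 3 = 21.88 + 3 = 24.9.
Round up.

n = 25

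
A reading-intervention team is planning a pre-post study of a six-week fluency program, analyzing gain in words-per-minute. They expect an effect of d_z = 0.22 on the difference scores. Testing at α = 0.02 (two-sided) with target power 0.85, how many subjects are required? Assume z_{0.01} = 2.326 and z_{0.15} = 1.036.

n = 234 pairs

For a paired (one-sample on differences) test: n = ((z_{α/2} + z_β) / d)².
z_{α/2} + z_β = 2.326 + 1.036 = 3.362.
n = (3.362 / 0.22)² = 15.282² = 233.53.
Round up.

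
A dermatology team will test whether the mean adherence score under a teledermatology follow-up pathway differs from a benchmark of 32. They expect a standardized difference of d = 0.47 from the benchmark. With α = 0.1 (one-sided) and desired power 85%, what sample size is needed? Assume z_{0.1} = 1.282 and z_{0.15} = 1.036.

For a one-sample test: n = ((z_{α} + z_β) / d)².
z_{α} + z_β = 1.282 + 1.036 = 2.318.
n = (2.318 / 0.47)² = 4.932² = 24.32.
Round up.

n = 25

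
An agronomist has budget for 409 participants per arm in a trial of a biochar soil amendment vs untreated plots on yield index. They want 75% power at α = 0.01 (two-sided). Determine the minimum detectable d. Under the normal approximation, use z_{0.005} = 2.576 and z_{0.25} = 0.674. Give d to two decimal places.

d_min ≈ 0.23

For two independent groups of n = 409 each: d_min = (z_{α/2} + z_β)·√(2/n).
z-sum = 2.576 + 0.674 = 3.250.
d_min = 3.250 × √(2/409) = 3.250 × 0.0699 = 0.227.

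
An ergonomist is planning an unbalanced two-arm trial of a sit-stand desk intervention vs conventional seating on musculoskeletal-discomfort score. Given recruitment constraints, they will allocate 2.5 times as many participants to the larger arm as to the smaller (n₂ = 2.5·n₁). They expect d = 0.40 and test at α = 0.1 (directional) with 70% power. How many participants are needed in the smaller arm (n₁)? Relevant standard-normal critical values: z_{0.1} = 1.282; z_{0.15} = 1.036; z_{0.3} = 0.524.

With allocation ratio k = n₂/n₁ = 2.5, Var(x̄₁−x̄₂) = σ²(1/n₁ + 1/(k·n₁)) = σ²·(k+1)/(k·n₁).
So n₁ = (1 + 1/k)·((z_{α} + z_β)/d)² = 1.400 × (1.806/0.40)².
n₁ = 1.400 × 20.39 = 28.5.
Round up: n₁ = 29, giving n₂ = ⌈2.5 × 29⌉ = ⌈72.5⌉ = 73.

n₁ = 29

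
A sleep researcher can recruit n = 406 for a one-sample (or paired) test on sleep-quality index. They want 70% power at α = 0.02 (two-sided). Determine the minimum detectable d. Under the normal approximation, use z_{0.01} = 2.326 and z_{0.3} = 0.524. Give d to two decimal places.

d_min ≈ 0.14

For a single sample (or paired design) of n = 406: d_min = (z_{α/2} + z_β)/√n.
z-sum = 2.326 + 0.524 = 2.850.
d_min = 2.850 / √406 = 2.850 / 20.149 = 0.141.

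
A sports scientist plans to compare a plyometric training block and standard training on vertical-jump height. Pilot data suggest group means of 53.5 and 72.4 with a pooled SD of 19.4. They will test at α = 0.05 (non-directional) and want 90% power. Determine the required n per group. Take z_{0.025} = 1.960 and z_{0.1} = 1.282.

Cohen's d = |M₁ − M₂| / SD_pooled = |53.5 − 72.4| / 19.4 = 18.9 / 19.4 = 0.974.
For two independent groups with equal n: n = 2·((z_{α/2} + z_β) / d)².
z_{α/2} + z_β = 1.960 + 1.282 = 3.242.
n = 2 × (3.242 / 0.974)² = 2 × 3.329² = 2 × 11.08 = 22.2.
Round up to the next whole participant.

n = 23 per group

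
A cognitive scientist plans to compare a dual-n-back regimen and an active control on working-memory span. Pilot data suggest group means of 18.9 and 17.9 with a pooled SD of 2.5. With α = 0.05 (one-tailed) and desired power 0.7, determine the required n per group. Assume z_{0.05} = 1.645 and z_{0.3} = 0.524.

Cohen's d = |M₁ − M₂| / SD_pooled = |18.9 − 17.9| / 2.5 = 1.0 / 2.5 = 0.400.
For two independent groups with equal n: n = 2·((z_{α} + z_β) / d)².
z_{α} + z_β = 1.645 + 0.524 = 2.169.
n = 2 × (2.169 / 0.400)² = 2 × 5.422² = 2 × 29.40 = 58.8.
Round up to the next whole participant.

n = 59 per group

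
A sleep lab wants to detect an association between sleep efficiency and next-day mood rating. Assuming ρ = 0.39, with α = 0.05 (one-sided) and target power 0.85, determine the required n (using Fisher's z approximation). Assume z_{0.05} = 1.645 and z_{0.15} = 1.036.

Fisher's z: C = ½·ln((1+r)/(1−r)) = ½·ln(2.2787) = 0.4118.
n = ((z_{α} + z_β)/C)² + 3.
(1.645 + 1.036) / 0.4118 = 2.681 / 0.4118 = 6.510.
n = 6.510² + 3 = 42.39 + 3 = 45.4.
Round up.

n = 46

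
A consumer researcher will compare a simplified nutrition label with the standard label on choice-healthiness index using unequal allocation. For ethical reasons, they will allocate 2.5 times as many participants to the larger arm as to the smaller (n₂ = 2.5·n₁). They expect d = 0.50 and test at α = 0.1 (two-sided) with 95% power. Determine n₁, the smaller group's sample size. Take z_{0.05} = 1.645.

n₁ = 61

With allocation ratio k = n₂/n₁ = 2.5, Var(x̄₁−x̄₂) = σ²(1/n₁ + 1/(k·n₁)) = σ²·(k+1)/(k·n₁).
So n₁ = (1 + 1/k)·((z_{α/2} + z_β)/d)² = 1.400 × (3.290/0.50)².
n₁ = 1.400 × 43.30 = 60.6.
Round up: n₁ = 61, giving n₂ = ⌈2.5 × 61⌉ = ⌈152.5⌉ = 153.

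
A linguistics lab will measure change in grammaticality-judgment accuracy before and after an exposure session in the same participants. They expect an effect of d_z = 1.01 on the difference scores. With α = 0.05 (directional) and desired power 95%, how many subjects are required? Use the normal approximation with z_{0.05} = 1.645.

n = 11 pairs

For a paired (one-sample on differences) test: n = ((z_{α} + z_β) / d)².
z_{α} + z_β = 1.645 + 1.645 = 3.290.
n = (3.290 / 1.01)² = 3.257² = 10.61.
Round up.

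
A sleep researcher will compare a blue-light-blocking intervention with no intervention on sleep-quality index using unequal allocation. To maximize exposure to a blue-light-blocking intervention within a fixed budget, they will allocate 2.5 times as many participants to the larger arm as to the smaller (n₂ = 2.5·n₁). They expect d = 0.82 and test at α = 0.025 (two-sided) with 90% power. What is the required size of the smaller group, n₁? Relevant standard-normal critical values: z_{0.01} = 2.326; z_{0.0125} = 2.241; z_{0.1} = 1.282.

With allocation ratio k = n₂/n₁ = 2.5, Var(x̄₁−x̄₂) = σ²(1/n₁ + 1/(k·n₁)) = σ²·(k+1)/(k·n₁).
So n₁ = (1 + 1/k)·((z_{α/2} + z_β)/d)² = 1.400 × (3.523/0.82)².
n₁ = 1.400 × 18.46 = 25.8.
Round up: n₁ = 26, giving n₂ = 2.5 × 26 = 65.

n₁ = 26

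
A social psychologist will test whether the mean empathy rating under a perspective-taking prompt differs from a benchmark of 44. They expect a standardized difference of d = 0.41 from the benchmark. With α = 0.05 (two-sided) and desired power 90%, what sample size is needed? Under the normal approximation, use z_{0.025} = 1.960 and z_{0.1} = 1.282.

For a one-sample test: n = ((z_{α/2} + z_β) / d)².
z_{α/2} + z_β = 1.960 + 1.282 = 3.242.
n = (3.242 / 0.41)² = 7.907² = 62.53.
Round up.

n = 63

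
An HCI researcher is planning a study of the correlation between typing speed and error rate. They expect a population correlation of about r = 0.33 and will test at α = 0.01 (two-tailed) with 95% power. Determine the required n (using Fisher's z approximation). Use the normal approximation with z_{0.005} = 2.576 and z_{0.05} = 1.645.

n = 155

Fisher's z: C = ½·ln((1+r)/(1−r)) = ½·ln(1.9851) = 0.3428.
n = ((z_{α/2} + z_β)/C)² + 3.
(2.576 + 1.645) / 0.3428 = 4.221 / 0.3428 = 12.313.
n = 12.313² + 3 = 151.62 + 3 = 154.6.
Round up.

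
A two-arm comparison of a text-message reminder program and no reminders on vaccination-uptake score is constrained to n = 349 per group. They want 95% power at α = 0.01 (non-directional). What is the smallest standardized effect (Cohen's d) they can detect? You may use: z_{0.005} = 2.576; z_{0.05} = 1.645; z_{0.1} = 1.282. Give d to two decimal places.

d_min ≈ 0.32

For two independent groups of n = 349 each: d_min = (z_{α/2} + z_β)·√(2/n).
z-sum = 2.576 + 1.645 = 4.221.
d_min = 4.221 × √(2/349) = 4.221 × 0.0757 = 0.320.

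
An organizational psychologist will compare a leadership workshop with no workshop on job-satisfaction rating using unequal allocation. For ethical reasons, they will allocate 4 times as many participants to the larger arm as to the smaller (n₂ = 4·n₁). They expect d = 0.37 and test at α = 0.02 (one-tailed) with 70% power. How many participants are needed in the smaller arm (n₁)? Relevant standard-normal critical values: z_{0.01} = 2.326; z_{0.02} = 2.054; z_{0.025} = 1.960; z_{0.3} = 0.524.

n₁ = 61

With allocation ratio k = n₂/n₁ = 4, Var(x̄₁−x̄₂) = σ²(1/n₁ + 1/(k·n₁)) = σ²·(k+1)/(k·n₁).
So n₁ = (1 + 1/k)·((z_{α} + z_β)/d)² = 1.250 × (2.578/0.37)².
n₁ = 1.250 × 48.55 = 60.7.
Round up: n₁ = 61, giving n₂ = 4 × 61 = 244.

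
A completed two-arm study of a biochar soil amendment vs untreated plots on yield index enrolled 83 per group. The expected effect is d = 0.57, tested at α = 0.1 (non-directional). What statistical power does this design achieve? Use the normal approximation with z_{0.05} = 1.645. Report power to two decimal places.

For two equal groups, power = Φ(d·√(n/2) − z_{α/2}).
d·√(n/2) = 0.57 × √(83/2) = 0.57 × 6.442 = 3.672.
z_β = 3.672 − 1.645 = 2.027.
Power = Φ(2.027) = 0.979.

power ≈ 0.98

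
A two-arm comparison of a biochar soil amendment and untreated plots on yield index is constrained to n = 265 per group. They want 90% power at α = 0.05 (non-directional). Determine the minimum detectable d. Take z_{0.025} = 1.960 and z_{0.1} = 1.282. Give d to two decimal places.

For two independent groups of n = 265 each: d_min = (z_{α/2} + z_β)·√(2/n).
z-sum = 1.960 + 1.282 = 3.242.
d_min = 3.242 × √(2/265) = 3.242 × 0.0869 = 0.282.

d_min ≈ 0.28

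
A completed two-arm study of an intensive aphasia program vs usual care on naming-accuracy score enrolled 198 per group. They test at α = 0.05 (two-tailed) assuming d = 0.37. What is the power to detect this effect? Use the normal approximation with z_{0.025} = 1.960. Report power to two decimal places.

power ≈ 0.96

For two equal groups, power = Φ(d·√(n/2) − z_{α/2}).
d·√(n/2) = 0.37 × √(198/2) = 0.37 × 9.950 = 3.681.
z_β = 3.681 − 1.960 = 1.721.
Power = Φ(1.721) = 0.957.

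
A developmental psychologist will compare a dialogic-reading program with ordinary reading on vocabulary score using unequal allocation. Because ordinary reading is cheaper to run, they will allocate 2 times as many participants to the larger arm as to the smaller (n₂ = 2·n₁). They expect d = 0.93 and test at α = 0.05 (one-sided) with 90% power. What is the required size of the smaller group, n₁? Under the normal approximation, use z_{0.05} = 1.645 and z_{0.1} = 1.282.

n₁ = 15

With allocation ratio k = n₂/n₁ = 2, Var(x̄₁−x̄₂) = σ²(1/n₁ + 1/(k·n₁)) = σ²·(k+1)/(k·n₁).
So n₁ = (1 + 1/k)·((z_{α} + z_β)/d)² = 1.500 × (2.927/0.93)².
n₁ = 1.500 × 9.91 = 14.9.
Round up: n₁ = 15, giving n₂ = 2 × 15 = 30.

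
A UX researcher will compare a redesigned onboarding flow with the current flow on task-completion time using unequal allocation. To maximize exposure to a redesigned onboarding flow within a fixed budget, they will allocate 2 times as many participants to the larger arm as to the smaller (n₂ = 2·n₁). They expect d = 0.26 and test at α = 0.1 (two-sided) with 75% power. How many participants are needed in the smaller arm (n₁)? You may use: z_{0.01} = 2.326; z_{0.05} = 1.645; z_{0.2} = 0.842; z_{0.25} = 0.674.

n₁ = 120

With allocation ratio k = n₂/n₁ = 2, Var(x̄₁−x̄₂) = σ²(1/n₁ + 1/(k·n₁)) = σ²·(k+1)/(k·n₁).
So n₁ = (1 + 1/k)·((z_{α/2} + z_β)/d)² = 1.500 × (2.319/0.26)².
n₁ = 1.500 × 79.55 = 119.3.
Round up: n₁ = 120, giving n₂ = 2 × 120 = 240.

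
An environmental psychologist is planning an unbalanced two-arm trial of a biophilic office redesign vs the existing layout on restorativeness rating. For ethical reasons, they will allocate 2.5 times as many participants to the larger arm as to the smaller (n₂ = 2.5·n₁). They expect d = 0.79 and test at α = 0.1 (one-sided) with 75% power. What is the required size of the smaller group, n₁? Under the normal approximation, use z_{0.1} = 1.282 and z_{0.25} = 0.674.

With allocation ratio k = n₂/n₁ = 2.5, Var(x̄₁−x̄₂) = σ²(1/n₁ + 1/(k·n₁)) = σ²·(k+1)/(k·n₁).
So n₁ = (1 + 1/k)·((z_{α} + z_β)/d)² = 1.400 × (1.956/0.79)².
n₁ = 1.400 × 6.13 = 8.6.
Round up: n₁ = 9, giving n₂ = ⌈2.5 × 9⌉ = ⌈22.5⌉ = 23.

n₁ = 9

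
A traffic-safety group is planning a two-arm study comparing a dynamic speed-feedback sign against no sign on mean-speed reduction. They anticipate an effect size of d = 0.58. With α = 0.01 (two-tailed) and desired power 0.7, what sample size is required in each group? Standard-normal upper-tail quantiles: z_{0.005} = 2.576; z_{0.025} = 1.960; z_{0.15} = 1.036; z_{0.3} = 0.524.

For two independent groups with equal n: n = 2·((z_{α/2} + z_β) / d)².
z_{α/2} + z_β = 2.576 + 0.524 = 3.100.
n = 2 × (3.100 / 0.58)² = 2 × 5.345² = 2 × 28.57 = 57.1.
Round up to the next whole participant.

n = 58 per group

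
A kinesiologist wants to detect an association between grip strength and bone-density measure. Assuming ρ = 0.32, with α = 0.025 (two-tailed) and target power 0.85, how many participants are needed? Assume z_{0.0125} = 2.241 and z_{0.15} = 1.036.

n = 101

Fisher's z: C = ½·ln((1+r)/(1−r)) = ½·ln(1.9412) = 0.3316.
n = ((z_{α/2} + z_β)/C)² + 3.
(2.241 + 1.036) / 0.3316 = 3.277 / 0.3316 = 9.882.
n = 9.882² + 3 = 97.66 + 3 = 100.7.
Round up.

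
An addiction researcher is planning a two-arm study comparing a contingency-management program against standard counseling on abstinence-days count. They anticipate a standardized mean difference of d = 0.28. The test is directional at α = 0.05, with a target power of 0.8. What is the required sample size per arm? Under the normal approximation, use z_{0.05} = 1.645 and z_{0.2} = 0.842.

For two independent groups with equal n: n = 2·((z_{α} + z_β) / d)².
z_{α} + z_β = 1.645 + 0.842 = 2.487.
n = 2 × (2.487 / 0.28)² = 2 × 8.882² = 2 × 78.89 = 157.8.
Round up to the next whole participant.

n = 158 per group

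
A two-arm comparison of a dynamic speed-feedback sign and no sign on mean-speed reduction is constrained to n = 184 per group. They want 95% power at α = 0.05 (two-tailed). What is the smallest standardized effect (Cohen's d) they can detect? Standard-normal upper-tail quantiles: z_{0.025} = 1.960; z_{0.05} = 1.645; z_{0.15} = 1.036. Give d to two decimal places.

For two independent groups of n = 184 each: d_min = (z_{α/2} + z_β)·√(2/n).
z-sum = 1.960 + 1.645 = 3.605.
d_min = 3.605 × √(2/184) = 3.605 × 0.1043 = 0.376.

d_min ≈ 0.38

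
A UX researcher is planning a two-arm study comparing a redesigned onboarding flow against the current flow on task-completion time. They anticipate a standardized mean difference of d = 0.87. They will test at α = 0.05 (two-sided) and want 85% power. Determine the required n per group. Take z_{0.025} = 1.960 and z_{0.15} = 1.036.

n = 24 per group

For two independent groups with equal n: n = 2·((z_{α/2} + z_β) / d)².
z_{α/2} + z_β = 1.960 + 1.036 = 2.996.
n = 2 × (2.996 / 0.87)² = 2 × 3.444² = 2 × 11.86 = 23.7.
Round up to the next whole participant.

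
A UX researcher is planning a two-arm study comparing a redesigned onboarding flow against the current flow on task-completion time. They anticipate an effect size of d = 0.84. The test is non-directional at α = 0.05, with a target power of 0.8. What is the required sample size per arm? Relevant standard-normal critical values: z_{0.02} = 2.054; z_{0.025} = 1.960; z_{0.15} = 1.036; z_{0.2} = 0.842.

n = 23 per group

For two independent groups with equal n: n = 2·((z_{α/2} + z_β) / d)².
z_{α/2} + z_β = 1.960 + 0.842 = 2.802.
n = 2 × (2.802 / 0.84)² = 2 × 3.336² = 2 × 11.13 = 22.3.
Round up to the next whole participant.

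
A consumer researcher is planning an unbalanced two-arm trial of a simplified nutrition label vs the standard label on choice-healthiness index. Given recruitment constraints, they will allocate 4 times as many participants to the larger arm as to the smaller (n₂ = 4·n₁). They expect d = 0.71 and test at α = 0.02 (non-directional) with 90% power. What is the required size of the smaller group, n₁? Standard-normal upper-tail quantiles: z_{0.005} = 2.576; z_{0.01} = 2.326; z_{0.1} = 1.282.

With allocation ratio k = n₂/n₁ = 4, Var(x̄₁−x̄₂) = σ²(1/n₁ + 1/(k·n₁)) = σ²·(k+1)/(k·n₁).
So n₁ = (1 + 1/k)·((z_{α/2} + z_β)/d)² = 1.250 × (3.608/0.71)².
n₁ = 1.250 × 25.82 = 32.3.
Round up: n₁ = 33, giving n₂ = 4 × 33 = 132.

n₁ = 33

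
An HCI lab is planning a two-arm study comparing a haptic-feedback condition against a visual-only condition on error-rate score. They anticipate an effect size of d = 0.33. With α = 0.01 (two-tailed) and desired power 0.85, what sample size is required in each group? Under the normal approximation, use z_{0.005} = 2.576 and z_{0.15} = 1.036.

n = 240 per group

For two independent groups with equal n: n = 2·((z_{α/2} + z_β) / d)².
z_{α/2} + z_β = 2.576 + 1.036 = 3.612.
n = 2 × (3.612 / 0.33)² = 2 × 10.945² = 2 × 119.80 = 239.6.
Round up to the next whole participant.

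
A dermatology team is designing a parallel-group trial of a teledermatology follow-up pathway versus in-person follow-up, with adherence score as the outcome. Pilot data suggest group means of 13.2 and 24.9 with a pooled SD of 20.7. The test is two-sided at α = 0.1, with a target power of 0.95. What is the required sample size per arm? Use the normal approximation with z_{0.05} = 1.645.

n = 68 per group

Cohen's d = |M₁ − M₂| / SD_pooled = |13.2 − 24.9| / 20.7 = 11.7 / 20.7 = 0.565.
For two independent groups with equal n: n = 2·((z_{α/2} + z_β) / d)².
z_{α/2} + z_β = 1.645 + 1.645 = 3.290.
n = 2 × (3.290 / 0.565)² = 2 × 5.823² = 2 × 33.91 = 67.8.
Round up to the next whole participant.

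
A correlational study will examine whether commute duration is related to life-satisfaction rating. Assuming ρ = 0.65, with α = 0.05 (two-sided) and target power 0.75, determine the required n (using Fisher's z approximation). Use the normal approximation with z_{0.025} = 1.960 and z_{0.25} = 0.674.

n = 15

Fisher's z: C = ½·ln((1+r)/(1−r)) = ½·ln(4.7143) = 0.7753.
n = ((z_{α/2} + z_β)/C)² + 3.
(1.960 + 0.674) / 0.7753 = 2.634 / 0.7753 = 3.397.
n = 3.397² + 3 = 11.54 + 3 = 14.5.
Round up.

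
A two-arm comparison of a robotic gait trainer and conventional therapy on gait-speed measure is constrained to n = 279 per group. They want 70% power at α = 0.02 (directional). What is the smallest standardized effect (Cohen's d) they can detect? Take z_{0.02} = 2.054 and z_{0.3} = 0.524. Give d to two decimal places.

For two independent groups of n = 279 each: d_min = (z_{α} + z_β)·√(2/n).
z-sum = 2.054 + 0.524 = 2.578.
d_min = 2.578 × √(2/279) = 2.578 × 0.0847 = 0.218.

d_min ≈ 0.22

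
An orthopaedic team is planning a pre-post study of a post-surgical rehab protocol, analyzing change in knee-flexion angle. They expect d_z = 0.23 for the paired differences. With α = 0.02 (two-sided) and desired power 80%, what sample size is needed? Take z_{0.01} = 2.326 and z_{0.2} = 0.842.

n = 190 pairs

For a paired (one-sample on differences) test: n = ((z_{α/2} + z_β) / d)².
z_{α/2} + z_β = 2.326 + 0.842 = 3.168.
n = (3.168 / 0.23)² = 13.774² = 189.72.
Round up.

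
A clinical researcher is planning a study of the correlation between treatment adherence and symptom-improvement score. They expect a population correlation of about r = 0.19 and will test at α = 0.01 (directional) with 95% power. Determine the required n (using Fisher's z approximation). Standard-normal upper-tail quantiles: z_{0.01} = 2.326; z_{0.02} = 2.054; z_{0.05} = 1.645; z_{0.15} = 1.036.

Fisher's z: C = ½·ln((1+r)/(1−r)) = ½·ln(1.4691) = 0.1923.
n = ((z_{α} + z_β)/C)² + 3.
(2.326 + 1.645) / 0.1923 = 3.971 / 0.1923 = 20.650.
n = 20.650² + 3 = 426.42 + 3 = 429.4.
Round up.

n = 430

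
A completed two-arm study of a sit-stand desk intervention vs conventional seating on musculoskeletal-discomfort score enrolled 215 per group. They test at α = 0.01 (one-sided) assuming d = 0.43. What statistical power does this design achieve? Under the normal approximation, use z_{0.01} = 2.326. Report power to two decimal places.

For two equal groups, power = Φ(d·√(n/2) − z_{α}).
d·√(n/2) = 0.43 × √(215/2) = 0.43 × 10.368 = 4.458.
z_β = 4.458 − 2.326 = 2.132.
Power = Φ(2.132) = 0.984.

power ≈ 0.98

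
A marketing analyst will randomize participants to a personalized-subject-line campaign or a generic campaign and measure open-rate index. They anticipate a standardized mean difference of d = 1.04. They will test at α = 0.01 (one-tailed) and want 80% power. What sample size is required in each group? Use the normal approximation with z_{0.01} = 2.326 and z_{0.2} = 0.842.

For two independent groups with equal n: n = 2·((z_{α} + z_β) / d)².
z_{α} + z_β = 2.326 + 0.842 = 3.168.
n = 2 × (3.168 / 1.04)² = 2 × 3.046² = 2 × 9.28 = 18.6.
Round up to the next whole participant.

n = 19 per group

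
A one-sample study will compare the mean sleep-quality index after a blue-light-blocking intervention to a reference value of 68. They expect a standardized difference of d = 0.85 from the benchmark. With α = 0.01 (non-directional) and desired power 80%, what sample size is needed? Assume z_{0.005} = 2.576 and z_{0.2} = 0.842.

n = 17

For a one-sample test: n = ((z_{α/2} + z_β) / d)².
z_{α/2} + z_β = 2.576 + 0.842 = 3.418.
n = (3.418 / 0.85)² = 4.021² = 16.17.
Round up.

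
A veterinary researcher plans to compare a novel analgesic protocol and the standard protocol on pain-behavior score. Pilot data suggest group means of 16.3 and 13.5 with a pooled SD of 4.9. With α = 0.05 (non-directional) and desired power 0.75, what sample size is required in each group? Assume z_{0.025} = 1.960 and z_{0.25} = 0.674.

n = 43 per group

Cohen's d = |M₁ − M₂| / SD_pooled = |16.3 − 13.5| / 4.9 = 2.8 / 4.9 = 0.571.
For two independent groups with equal n: n = 2·((z_{α/2} + z_β) / d)².
z_{α/2} + z_β = 1.960 + 0.674 = 2.634.
n = 2 × (2.634 / 0.571)² = 2 × 4.613² = 2 × 21.28 = 42.6.
Round up to the next whole participant.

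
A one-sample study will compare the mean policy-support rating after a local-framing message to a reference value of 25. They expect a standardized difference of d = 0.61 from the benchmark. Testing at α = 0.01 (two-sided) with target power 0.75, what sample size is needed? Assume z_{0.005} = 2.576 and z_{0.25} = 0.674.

n = 29

For a one-sample test: n = ((z_{α/2} + z_β) / d)².
z_{α/2} + z_β = 2.576 + 0.674 = 3.250.
n = (3.250 / 0.61)² = 5.328² = 28.39.
Round up.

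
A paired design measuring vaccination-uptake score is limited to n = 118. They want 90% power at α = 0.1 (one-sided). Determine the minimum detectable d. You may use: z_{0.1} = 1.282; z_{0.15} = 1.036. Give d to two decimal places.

d_min ≈ 0.24

For a single sample (or paired design) of n = 118: d_min = (z_{α} + z_β)/√n.
z-sum = 1.282 + 1.282 = 2.564.
d_min = 2.564 / √118 = 2.564 / 10.863 = 0.236.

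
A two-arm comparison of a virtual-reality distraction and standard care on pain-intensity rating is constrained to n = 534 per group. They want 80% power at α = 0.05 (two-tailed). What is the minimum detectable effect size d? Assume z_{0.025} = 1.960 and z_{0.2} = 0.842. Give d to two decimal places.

d_min ≈ 0.17

For two independent groups of n = 534 each: d_min = (z_{α/2} + z_β)·√(2/n).
z-sum = 1.960 + 0.842 = 2.802.
d_min = 2.802 × √(2/534) = 2.802 × 0.0612 = 0.171.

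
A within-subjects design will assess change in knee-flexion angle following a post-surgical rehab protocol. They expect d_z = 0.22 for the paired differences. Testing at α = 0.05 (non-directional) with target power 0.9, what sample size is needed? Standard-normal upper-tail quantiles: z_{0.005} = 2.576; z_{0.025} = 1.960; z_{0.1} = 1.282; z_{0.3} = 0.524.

For a paired (one-sample on differences) test: n = ((z_{α/2} + z_β) / d)².
z_{α/2} + z_β = 1.960 + 1.282 = 3.242.
n = (3.242 / 0.22)² = 14.736² = 217.16.
Round up.

n = 218 pairs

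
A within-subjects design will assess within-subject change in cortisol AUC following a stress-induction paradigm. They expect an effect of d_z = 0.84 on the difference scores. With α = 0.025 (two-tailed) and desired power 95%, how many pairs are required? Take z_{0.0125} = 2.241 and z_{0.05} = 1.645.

n = 22 pairs

For a paired (one-sample on differences) test: n = ((z_{α/2} + z_β) / d)².
z_{α/2} + z_β = 2.241 + 1.645 = 3.886.
n = (3.886 / 0.84)² = 4.626² = 21.40.
Round up.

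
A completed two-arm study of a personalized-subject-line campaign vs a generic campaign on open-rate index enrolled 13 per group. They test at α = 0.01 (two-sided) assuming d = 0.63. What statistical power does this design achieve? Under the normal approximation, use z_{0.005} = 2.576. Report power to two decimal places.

power ≈ 0.17

For two equal groups, power = Φ(d·√(n/2) − z_{α/2}).
d·√(n/2) = 0.63 × √(13/2) = 0.63 × 2.550 = 1.606.
z_β = 1.606 − 2.576 = -0.970.
Power = Φ(-0.970) = 0.166.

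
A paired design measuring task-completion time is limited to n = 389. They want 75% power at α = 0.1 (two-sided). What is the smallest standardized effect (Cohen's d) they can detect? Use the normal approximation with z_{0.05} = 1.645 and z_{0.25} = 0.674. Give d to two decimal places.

For a single sample (or paired design) of n = 389: d_min = (z_{α/2} + z_β)/√n.
z-sum = 1.645 + 0.674 = 2.319.
d_min = 2.319 / √389 = 2.319 / 19.723 = 0.118.

d_min ≈ 0.12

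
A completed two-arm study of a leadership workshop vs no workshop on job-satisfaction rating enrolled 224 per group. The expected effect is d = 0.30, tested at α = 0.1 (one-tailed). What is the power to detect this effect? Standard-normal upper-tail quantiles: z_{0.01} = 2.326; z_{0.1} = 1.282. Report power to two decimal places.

For two equal groups, power = Φ(d·√(n/2) − z_{α}).
d·√(n/2) = 0.30 × √(224/2) = 0.30 × 10.583 = 3.175.
z_β = 3.175 − 1.282 = 1.893.
Power = Φ(1.893) = 0.971.

power ≈ 0.97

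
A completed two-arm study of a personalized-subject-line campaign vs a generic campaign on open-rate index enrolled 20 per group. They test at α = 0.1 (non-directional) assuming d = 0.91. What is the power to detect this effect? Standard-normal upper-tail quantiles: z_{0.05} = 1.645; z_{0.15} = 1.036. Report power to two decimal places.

For two equal groups, power = Φ(d·√(n/2) − z_{α/2}).
d·√(n/2) = 0.91 × √(20/2) = 0.91 × 3.162 = 2.878.
z_β = 2.878 − 1.645 = 1.233.
Power = Φ(1.233) = 0.891.

power ≈ 0.89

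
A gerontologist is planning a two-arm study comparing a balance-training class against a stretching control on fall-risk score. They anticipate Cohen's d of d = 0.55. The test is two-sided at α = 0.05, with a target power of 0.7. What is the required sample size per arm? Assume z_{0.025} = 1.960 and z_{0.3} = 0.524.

n = 41 per group

For two independent groups with equal n: n = 2·((z_{α/2} + z_β) / d)².
z_{α/2} + z_β = 1.960 + 0.524 = 2.484.
n = 2 × (2.484 / 0.55)² = 2 × 4.516² = 2 × 20.40 = 40.8.
Round up to the next whole participant.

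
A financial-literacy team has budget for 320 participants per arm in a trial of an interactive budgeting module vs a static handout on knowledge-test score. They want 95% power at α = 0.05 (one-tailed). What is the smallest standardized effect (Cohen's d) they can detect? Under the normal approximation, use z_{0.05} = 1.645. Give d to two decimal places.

d_min ≈ 0.26

For two independent groups of n = 320 each: d_min = (z_{α} + z_β)·√(2/n).
z-sum = 1.645 + 1.645 = 3.290.
d_min = 3.290 × √(2/320) = 3.290 × 0.0791 = 0.260.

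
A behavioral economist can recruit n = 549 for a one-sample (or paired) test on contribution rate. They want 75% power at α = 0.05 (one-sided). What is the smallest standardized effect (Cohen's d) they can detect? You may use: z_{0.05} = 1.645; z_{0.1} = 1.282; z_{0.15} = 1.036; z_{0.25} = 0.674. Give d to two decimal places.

d_min ≈ 0.10

For a single sample (or paired design) of n = 549: d_min = (z_{α} + z_β)/√n.
z-sum = 1.645 + 0.674 = 2.319.
d_min = 2.319 / √549 = 2.319 / 23.431 = 0.099.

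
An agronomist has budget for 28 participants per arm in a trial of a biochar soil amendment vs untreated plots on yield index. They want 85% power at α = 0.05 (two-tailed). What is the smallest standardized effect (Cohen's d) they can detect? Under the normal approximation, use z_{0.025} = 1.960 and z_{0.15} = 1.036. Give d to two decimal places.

d_min ≈ 0.80

For two independent groups of n = 28 each: d_min = (z_{α/2} + z_β)·√(2/n).
z-sum = 1.960 + 1.036 = 2.996.
d_min = 2.996 × √(2/28) = 2.996 × 0.2673 = 0.801.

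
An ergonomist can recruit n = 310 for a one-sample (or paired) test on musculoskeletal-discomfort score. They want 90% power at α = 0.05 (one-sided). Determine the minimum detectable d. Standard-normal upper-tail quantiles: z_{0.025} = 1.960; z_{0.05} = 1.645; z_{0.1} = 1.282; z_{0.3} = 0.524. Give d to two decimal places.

For a single sample (or paired design) of n = 310: d_min = (z_{α} + z_β)/√n.
z-sum = 1.645 + 1.282 = 2.927.
d_min = 2.927 / √310 = 2.927 / 17.607 = 0.166.

d_min ≈ 0.17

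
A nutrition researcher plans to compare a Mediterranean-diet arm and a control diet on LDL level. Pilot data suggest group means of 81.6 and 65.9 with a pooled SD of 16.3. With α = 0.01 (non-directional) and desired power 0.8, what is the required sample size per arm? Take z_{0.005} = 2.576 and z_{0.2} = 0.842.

n = 26 per group

Cohen's d = |M₁ − M₂| / SD_pooled = |81.6 − 65.9| / 16.3 = 15.7 / 16.3 = 0.963.
For two independent groups with equal n: n = 2·((z_{α/2} + z_β) / d)².
z_{α/2} + z_β = 2.576 + 0.842 = 3.418.
n = 2 × (3.418 / 0.963)² = 2 × 3.549² = 2 × 12.60 = 25.2.
Round up to the next whole participant.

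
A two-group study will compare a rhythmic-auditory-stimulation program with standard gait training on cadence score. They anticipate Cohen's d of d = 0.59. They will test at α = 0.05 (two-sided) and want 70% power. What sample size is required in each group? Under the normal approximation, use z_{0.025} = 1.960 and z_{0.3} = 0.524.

n = 36 per group

For two independent groups with equal n: n = 2·((z_{α/2} + z_β) / d)².
z_{α/2} + z_β = 1.960 + 0.524 = 2.484.
n = 2 × (2.484 / 0.59)² = 2 × 4.210² = 2 × 17.73 = 35.5.
Round up to the next whole participant.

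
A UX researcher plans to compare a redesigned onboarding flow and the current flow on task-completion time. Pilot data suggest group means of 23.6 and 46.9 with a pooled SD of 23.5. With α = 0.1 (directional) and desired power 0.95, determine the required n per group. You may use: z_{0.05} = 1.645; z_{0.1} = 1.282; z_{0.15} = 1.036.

Cohen's d = |M₁ − M₂| / SD_pooled = |23.6 − 46.9| / 23.5 = 23.3 / 23.5 = 0.991.
For two independent groups with equal n: n = 2·((z_{α} + z_β) / d)².
z_{α} + z_β = 1.282 + 1.645 = 2.927.
n = 2 × (2.927 / 0.991)² = 2 × 2.954² = 2 × 8.72 = 17.4.
Round up to the next whole participant.

n = 18 per group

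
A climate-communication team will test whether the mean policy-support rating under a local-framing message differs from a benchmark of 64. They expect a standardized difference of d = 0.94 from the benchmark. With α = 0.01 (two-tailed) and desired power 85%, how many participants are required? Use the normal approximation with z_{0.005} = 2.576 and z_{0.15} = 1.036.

For a one-sample test: n = ((z_{α/2} + z_β) / d)².
z_{α/2} + z_β = 2.576 + 1.036 = 3.612.
n = (3.612 / 0.94)² = 3.843² = 14.77.
Round up.

n = 15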